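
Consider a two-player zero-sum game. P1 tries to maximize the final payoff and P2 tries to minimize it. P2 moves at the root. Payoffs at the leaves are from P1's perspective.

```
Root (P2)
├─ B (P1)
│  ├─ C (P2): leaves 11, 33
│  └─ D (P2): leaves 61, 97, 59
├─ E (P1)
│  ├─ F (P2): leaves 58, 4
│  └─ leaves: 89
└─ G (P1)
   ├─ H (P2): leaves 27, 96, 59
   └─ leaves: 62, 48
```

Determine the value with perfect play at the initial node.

59

C (P2): min(11, 33) = 11
D (P2): min(61, 97, 59) = 59
B (P1): max(11, 59) = 59
F (P2): min(58, 4) = 4
E (P1): max(4, 89) = 89
H (P2): min(27, 96, 59) = 27
G (P1): max(27, 62, 48) = 62
Root (P2): min(59, 89, 62) = 59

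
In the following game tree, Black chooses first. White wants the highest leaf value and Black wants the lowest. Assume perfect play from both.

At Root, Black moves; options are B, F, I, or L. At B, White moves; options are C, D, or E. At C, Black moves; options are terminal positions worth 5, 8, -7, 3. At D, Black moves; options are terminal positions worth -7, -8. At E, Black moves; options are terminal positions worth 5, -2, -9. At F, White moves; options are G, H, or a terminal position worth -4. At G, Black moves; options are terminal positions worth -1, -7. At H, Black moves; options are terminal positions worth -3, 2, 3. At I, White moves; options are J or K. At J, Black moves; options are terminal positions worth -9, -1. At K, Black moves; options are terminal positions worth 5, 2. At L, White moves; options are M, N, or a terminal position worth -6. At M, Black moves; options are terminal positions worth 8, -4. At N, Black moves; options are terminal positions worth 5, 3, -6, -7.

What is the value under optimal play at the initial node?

-7

C (Black): min(5, 8, -7, 3) = -7
D (Black): min(-7, -8) = -8
E (Black): min(5, -2, -9) = -9
B (White): max(-7, -8, -9) = -7
G (Black): min(-1, -7) = -7
H (Black): min(-3, 2, 3) = -3
F (White): max(-7, -3, -4) = -3
J (Black): min(-9, -1) = -9
K (Black): min(5, 2) = 2
I (White): max(-9, 2) = 2
M (Black): min(8, -4) = -4
N (Black): min(5, 3, -6, -7) = -7
L (White): max(-4, -7, -6) = -4
Root (Black): min(-7, -3, 2, -4) = -7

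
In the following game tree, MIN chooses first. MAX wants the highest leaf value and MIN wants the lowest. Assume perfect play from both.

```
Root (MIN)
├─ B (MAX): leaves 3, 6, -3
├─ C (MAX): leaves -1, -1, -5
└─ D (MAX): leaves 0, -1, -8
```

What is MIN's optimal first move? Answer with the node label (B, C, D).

B (MAX): max(3, 6, -3) = 6
C (MAX): max(-1, -1, -5) = -1
D (MAX): max(0, -1, -8) = 0
Root (MIN): min(6, -1, 0) = -1
MIN picks the child with the lowest value: C (value -1).

C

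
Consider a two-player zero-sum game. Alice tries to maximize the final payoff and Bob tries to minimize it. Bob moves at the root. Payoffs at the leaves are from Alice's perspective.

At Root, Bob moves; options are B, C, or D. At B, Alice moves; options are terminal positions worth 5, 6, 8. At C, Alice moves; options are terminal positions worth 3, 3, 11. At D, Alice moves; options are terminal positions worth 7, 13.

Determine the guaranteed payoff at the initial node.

B (Alice): max(5, 6, 8) = 8
C (Alice): max(3, 3, 11) = 11
D (Alice): max(7, 13) = 13
Root (Bob): min(8, 11, 13) = 8

8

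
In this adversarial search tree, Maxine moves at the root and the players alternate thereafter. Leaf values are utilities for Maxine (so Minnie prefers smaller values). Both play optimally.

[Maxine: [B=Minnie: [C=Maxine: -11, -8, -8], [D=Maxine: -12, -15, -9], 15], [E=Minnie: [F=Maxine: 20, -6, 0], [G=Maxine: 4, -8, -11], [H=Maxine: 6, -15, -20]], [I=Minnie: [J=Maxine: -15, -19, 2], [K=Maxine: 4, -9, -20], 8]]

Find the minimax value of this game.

C (Maxine): max(-11, -8, -8) = -8
D (Maxine): max(-12, -15, -9) = -9
B (Minnie): min(-8, -9, 15) = -9
F (Maxine): max(20, -6, 0) = 20
G (Maxine): max(4, -8, -11) = 4
H (Maxine): max(6, -15, -20) = 6
E (Minnie): min(20, 4, 6) = 4
J (Maxine): max(-15, -19, 2) = 2
K (Maxine): max(4, -9, -20) = 4
I (Minnie): min(2, 4, 8) = 2
Root (Maxine): max(-9, 4, 2) = 4

4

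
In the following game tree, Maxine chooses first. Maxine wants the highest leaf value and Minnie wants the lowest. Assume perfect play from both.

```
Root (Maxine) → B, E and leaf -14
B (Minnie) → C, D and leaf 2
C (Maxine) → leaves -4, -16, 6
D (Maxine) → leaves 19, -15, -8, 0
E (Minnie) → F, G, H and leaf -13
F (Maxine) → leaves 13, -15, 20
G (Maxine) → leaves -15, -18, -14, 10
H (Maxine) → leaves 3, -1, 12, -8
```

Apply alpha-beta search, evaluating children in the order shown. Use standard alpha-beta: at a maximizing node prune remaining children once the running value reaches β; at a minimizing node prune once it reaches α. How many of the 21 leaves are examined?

17

C [α=-∞,β=+∞]: v=6
D [α=-∞,β=6]: v=19 after child 1 ≥ β → β-cutoff, skip 3
B [α=-∞,β=+∞]: v=2
F [α=2,β=+∞]: v=20
G [α=2,β=20]: v=10
H [α=2,β=10]: v=12 after child 3 ≥ β → β-cutoff, skip 1
E [α=2,β=+∞]: v=-13
Root [α=-∞,β=+∞]: v=2
Leaves evaluated: 17 of 21.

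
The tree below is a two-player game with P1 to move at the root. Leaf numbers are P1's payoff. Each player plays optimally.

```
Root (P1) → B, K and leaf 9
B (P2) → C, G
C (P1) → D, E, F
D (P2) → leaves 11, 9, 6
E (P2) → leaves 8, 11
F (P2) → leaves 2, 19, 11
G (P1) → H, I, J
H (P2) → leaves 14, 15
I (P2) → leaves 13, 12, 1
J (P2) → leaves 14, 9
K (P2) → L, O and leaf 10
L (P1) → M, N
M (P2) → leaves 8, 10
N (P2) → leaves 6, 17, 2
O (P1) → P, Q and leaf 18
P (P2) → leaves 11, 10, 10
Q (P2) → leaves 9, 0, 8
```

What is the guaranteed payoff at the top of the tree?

D (P2): min(11, 9, 6) = 6
E (P2): min(8, 11) = 8
F (P2): min(2, 19, 11) = 2
C (P1): max(6, 8, 2) = 8
H (P2): min(14, 15) = 14
I (P2): min(13, 12, 1) = 1
J (P2): min(14, 9) = 9
G (P1): max(14, 1, 9) = 14
B (P2): min(8, 14) = 8
M (P2): min(8, 10) = 8
N (P2): min(6, 17, 2) = 2
L (P1): max(8, 2) = 8
P (P2): min(11, 10, 10) = 10
Q (P2): min(9, 0, 8) = 0
O (P1): max(10, 0, 18) = 18
K (P2): min(8, 18, 10) = 8
Root (P1): max(8, 8, 9) = 9

9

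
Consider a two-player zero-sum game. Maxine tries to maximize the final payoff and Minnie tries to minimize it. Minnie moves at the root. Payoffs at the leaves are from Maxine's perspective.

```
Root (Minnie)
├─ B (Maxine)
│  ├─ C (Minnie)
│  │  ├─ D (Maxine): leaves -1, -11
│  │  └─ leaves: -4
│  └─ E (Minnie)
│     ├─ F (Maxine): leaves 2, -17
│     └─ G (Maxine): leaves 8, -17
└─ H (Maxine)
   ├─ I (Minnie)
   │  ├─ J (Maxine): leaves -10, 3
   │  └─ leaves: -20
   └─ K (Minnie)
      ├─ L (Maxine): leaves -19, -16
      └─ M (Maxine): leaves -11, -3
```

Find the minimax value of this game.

-16

D (Maxine): max(-1, -11) = -1
C (Minnie): min(-1, -4) = -4
F (Maxine): max(2, -17) = 2
G (Maxine): max(8, -17) = 8
E (Minnie): min(2, 8) = 2
B (Maxine): max(-4, 2) = 2
J (Maxine): max(-10, 3) = 3
I (Minnie): min(3, -20) = -20
L (Maxine): max(-19, -16) = -16
M (Maxine): max(-11, -3) = -3
K (Minnie): min(-16, -3) = -16
H (Maxine): max(-20, -16) = -16
Root (Minnie): min(2, -16) = -16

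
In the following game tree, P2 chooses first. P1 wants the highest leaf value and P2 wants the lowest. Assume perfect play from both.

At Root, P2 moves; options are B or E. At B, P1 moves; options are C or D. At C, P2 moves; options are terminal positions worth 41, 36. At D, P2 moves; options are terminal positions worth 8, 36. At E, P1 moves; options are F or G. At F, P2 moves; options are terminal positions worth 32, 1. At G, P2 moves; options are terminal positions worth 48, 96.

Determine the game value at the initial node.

36

C (P2): min(41, 36) = 36
D (P2): min(8, 36) = 8
B (P1): max(36, 8) = 36
F (P2): min(32, 1) = 1
G (P2): min(48, 96) = 48
E (P1): max(1, 48) = 48
Root (P2): min(36, 48) = 36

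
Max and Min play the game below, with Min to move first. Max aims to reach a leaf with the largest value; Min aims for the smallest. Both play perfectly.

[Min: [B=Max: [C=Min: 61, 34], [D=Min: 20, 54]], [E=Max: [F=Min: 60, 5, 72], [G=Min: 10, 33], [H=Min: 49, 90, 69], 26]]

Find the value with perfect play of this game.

34

C (Min): min(61, 34) = 34
D (Min): min(20, 54) = 20
B (Max): max(34, 20) = 34
F (Min): min(60, 5, 72) = 5
G (Min): min(10, 33) = 10
H (Min): min(49, 90, 69) = 49
E (Max): max(5, 10, 49, 26) = 49
Root (Min): min(34, 49) = 34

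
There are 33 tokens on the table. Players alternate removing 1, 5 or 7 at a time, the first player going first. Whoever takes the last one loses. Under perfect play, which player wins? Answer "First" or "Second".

Compute winning (W) and losing (L) positions by backward induction:
i:   0  1  2  3  4  5  6  7  8  9 10 11 12 13 14 15 16 17 18 19 20 21 22 23 24 25 26 27 28 29 30 31 32 33
     W  L  W  L  W  L  W  L  W  L  W  L  W  L  W  L  W  L  W  L  W  L  W  L  W  L  W  L  W  L  W  L  W  L
Position 33 is L, so the second player wins.

Second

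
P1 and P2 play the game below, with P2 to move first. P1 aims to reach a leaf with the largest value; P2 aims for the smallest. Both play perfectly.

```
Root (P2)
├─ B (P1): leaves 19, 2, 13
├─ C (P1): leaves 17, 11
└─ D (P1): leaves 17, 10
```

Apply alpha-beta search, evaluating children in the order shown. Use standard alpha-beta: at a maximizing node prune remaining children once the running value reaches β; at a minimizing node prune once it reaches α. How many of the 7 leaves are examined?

6

B [α=-∞,β=+∞]: v=19
C [α=-∞,β=19]: v=17
D [α=-∞,β=17]: v=17 after child 1 ≥ β → β-cutoff, skip 1
Root [α=-∞,β=+∞]: v=17
Leaves evaluated: 6 of 7.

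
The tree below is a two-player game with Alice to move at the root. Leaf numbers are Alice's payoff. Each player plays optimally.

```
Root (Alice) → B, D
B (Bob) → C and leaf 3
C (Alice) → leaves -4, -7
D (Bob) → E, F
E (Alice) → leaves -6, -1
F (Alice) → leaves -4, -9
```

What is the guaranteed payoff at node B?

C: max(-4, -7) = -4
B: min(-4, 3) = -4

-4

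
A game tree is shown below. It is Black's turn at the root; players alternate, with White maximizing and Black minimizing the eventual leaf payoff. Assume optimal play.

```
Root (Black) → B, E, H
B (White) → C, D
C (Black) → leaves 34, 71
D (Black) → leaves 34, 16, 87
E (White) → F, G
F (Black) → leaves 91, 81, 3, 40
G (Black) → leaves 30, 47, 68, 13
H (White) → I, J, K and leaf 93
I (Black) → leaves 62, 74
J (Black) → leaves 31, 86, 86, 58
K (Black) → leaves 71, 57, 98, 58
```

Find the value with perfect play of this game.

C (Black): min(34, 71) = 34
D (Black): min(34, 16, 87) = 16
B (White): max(34, 16) = 34
F (Black): min(91, 81, 3, 40) = 3
G (Black): min(30, 47, 68, 13) = 13
E (White): max(3, 13) = 13
I (Black): min(62, 74) = 62
J (Black): min(31, 86, 86, 58) = 31
K (Black): min(71, 57, 98, 58) = 57
H (White): max(62, 31, 57, 93) = 93
Root (Black): min(34, 13, 93) = 13

13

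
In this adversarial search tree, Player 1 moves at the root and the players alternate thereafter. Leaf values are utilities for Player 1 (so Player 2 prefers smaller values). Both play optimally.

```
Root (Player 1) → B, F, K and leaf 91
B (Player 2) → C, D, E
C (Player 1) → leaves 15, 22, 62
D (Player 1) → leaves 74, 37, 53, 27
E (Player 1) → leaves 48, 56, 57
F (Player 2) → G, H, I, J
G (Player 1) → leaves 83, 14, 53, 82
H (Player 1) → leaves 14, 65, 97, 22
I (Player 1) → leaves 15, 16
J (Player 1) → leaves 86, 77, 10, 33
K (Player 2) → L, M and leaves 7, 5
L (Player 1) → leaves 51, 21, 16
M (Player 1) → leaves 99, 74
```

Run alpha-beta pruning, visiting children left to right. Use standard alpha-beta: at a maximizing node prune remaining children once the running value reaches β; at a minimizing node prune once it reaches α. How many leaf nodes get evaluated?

20

C [α=-∞,β=+∞]: v=62
D [α=-∞,β=62]: v=74 after child 1 ≥ β → β-cutoff, skip 3
E [α=-∞,β=62]: v=57
B [α=-∞,β=+∞]: v=57
G [α=57,β=+∞]: v=83
H [α=57,β=83]: v=97 after child 3 ≥ β → β-cutoff, skip 1
I [α=57,β=83]: v=16
F [α=57,β=+∞]: v=16 after child 3 ≤ α → α-cutoff, skip 1
L [α=57,β=+∞]: v=51
K [α=57,β=+∞]: v=51 after child 1 ≤ α → α-cutoff, skip 3
Root [α=-∞,β=+∞]: v=91
Leaves evaluated: 20 of 32.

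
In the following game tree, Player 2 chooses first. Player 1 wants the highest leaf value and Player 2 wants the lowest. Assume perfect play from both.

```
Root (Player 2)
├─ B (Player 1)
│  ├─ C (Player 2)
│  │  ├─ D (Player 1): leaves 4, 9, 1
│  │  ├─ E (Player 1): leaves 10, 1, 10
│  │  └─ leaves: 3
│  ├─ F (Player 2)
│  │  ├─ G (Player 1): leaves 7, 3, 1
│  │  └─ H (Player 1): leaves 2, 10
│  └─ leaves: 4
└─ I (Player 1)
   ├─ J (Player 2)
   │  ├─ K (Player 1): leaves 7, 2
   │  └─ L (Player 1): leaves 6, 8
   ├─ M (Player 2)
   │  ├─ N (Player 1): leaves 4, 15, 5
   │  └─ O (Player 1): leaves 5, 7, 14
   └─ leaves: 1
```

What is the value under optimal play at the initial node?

D (Player 1): max(4, 9, 1) = 9
E (Player 1): max(10, 1, 10) = 10
C (Player 2): min(9, 10, 3) = 3
G (Player 1): max(7, 3, 1) = 7
H (Player 1): max(2, 10) = 10
F (Player 2): min(7, 10) = 7
B (Player 1): max(3, 7, 4) = 7
K (Player 1): max(7, 2) = 7
L (Player 1): max(6, 8) = 8
J (Player 2): min(7, 8) = 7
N (Player 1): max(4, 15, 5) = 15
O (Player 1): max(5, 7, 14) = 14
M (Player 2): min(15, 14) = 14
I (Player 1): max(7, 14, 1) = 14
Root (Player 2): min(7, 14) = 7

7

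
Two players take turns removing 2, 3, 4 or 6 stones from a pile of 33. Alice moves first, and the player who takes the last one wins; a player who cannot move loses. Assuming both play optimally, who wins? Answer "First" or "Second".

i:   0  1  2  3  4  5  6  7  8  9 10 11 12 13 14 15 16 17 18 19 20 21 22 23 24 25 26 27 28 29 30 31 32 33
     L  L  W  W  W  W  W  W  L  L  W  W  W  W  W  W  L  L  W  W  W  W  W  W  L  L  W  W  W  W  W  W  L  L
Position 33 is L, so the second player wins.

Second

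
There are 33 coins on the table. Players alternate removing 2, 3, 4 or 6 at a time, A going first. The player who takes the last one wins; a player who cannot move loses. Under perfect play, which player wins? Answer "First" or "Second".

Positions where the player to move wins (W) vs loses (L):
i:   0  1  2  3  4  5  6  7  8  9 10 11 12 13 14 15 16 17 18 19 20 21 22 23 24 25 26 27 28 29 30 31 32 33
     L  L  W  W  W  W  W  W  L  L  W  W  W  W  W  W  L  L  W  W  W  W  W  W  L  L  W  W  W  W  W  W  L  L
Position 33 is L, so the second player wins.

Second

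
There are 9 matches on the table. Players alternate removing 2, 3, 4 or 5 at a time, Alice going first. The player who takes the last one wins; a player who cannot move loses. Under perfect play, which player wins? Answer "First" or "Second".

Positions where the player to move wins (W) vs loses (L):
i:   0  1  2  3  4  5  6  7  8  9
     L  L  W  W  W  W  W  L  L  W
Position 9 is W, so the first player wins.

First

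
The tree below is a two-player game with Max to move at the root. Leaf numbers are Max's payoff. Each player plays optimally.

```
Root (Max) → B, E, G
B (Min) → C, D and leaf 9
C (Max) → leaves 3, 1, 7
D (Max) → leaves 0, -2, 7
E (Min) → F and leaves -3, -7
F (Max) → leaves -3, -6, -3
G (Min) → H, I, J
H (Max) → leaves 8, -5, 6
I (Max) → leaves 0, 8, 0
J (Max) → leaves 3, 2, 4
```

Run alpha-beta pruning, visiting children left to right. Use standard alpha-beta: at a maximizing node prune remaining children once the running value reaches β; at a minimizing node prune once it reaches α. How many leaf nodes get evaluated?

18

C [α=-∞,β=+∞]: v=7
D [α=-∞,β=7]: v=7
B [α=-∞,β=+∞]: v=7
F [α=7,β=+∞]: v=-3
E [α=7,β=+∞]: v=-3 after child 1 ≤ α → α-cutoff, skip 2
H [α=7,β=+∞]: v=8
I [α=7,β=8]: v=8 after child 2 ≥ β → β-cutoff, skip 1
J [α=7,β=8]: v=4
G [α=7,β=+∞]: v=4
Root [α=-∞,β=+∞]: v=7
Leaves evaluated: 18 of 21.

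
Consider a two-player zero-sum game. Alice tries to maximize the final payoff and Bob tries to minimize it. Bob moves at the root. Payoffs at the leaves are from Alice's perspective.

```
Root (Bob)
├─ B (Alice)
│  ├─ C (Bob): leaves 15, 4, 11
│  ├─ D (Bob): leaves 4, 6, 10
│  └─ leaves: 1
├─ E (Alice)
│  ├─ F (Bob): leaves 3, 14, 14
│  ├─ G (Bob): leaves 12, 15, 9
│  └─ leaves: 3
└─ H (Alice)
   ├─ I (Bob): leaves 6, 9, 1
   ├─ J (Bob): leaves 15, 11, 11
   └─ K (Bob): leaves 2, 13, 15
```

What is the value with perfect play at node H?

11

I: min(6, 9, 1) = 1
J: min(15, 11, 11) = 11
K: min(2, 13, 15) = 2
H: max(1, 11, 2) = 11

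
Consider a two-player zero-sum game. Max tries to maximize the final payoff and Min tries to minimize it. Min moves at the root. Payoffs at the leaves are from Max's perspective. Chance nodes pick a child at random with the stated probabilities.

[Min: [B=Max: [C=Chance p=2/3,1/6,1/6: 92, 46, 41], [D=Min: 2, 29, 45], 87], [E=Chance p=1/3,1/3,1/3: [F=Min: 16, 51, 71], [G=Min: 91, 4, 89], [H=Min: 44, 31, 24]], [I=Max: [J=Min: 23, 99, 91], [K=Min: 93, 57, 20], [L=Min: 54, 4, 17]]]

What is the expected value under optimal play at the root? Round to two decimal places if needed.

C (Chance): 2/3·92 + 1/6·46 + 1/6·41 = 75.83
D (Min): min(2, 29, 45) = 2
B (Max): max(75.83, 2, 87) = 87
F (Min): min(16, 51, 71) = 16
G (Min): min(91, 4, 89) = 4
H (Min): min(44, 31, 24) = 24
E (Chance): 1/3·16 + 1/3·4 + 1/3·24 = 14.67
J (Min): min(23, 99, 91) = 23
K (Min): min(93, 57, 20) = 20
L (Min): min(54, 4, 17) = 4
I (Max): max(23, 20, 4) = 23
Root (Min): min(87, 14.67, 23) = 14.67

14.67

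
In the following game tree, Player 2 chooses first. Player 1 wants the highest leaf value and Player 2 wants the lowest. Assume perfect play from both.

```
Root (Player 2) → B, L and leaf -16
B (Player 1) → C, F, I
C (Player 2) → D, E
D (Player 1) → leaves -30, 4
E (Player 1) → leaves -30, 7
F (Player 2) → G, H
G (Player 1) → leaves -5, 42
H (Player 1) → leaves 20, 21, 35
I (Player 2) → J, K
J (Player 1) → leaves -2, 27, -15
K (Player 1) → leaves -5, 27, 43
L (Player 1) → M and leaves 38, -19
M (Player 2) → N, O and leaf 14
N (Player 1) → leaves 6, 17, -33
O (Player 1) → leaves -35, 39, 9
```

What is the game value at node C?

4

D: max(-30, 4) = 4
E: max(-30, 7) = 7
C: min(4, 7) = 4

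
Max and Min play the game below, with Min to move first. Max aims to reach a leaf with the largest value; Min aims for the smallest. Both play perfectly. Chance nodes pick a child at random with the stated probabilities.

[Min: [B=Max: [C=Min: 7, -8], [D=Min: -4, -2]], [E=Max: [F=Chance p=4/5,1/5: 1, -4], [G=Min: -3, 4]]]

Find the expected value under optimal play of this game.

C (Min): min(7, -8) = -8
D (Min): min(-4, -2) = -4
B (Max): max(-8, -4) = -4
F (Chance): 4/5·1 + 1/5·-4 = 0
G (Min): min(-3, 4) = -3
E (Max): max(0, -3) = 0
Root (Min): min(-4, 0) = -4

-4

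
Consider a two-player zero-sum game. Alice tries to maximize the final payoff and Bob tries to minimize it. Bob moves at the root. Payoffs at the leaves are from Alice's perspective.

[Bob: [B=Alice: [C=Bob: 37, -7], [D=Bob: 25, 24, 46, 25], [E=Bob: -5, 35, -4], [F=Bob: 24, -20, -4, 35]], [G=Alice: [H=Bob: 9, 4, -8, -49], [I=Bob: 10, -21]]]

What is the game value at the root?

-21

C (Bob): min(37, -7) = -7
D (Bob): min(25, 24, 46, 25) = 24
E (Bob): min(-5, 35, -4) = -5
F (Bob): min(24, -20, -4, 35) = -20
B (Alice): max(-7, 24, -5, -20) = 24
H (Bob): min(9, 4, -8, -49) = -49
I (Bob): min(10, -21) = -21
G (Alice): max(-49, -21) = -21
Root (Bob): min(24, -21) = -21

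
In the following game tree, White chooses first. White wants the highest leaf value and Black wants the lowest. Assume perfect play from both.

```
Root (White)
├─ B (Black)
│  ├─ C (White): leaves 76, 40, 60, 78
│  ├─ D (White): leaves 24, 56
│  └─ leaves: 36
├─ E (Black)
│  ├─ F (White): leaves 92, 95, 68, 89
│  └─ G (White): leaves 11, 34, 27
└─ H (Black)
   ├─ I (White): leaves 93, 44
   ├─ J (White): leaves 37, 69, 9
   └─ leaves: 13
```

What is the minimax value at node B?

C: max(76, 40, 60, 78) = 78
D: max(24, 56) = 56
B: min(78, 56, 36) = 36

36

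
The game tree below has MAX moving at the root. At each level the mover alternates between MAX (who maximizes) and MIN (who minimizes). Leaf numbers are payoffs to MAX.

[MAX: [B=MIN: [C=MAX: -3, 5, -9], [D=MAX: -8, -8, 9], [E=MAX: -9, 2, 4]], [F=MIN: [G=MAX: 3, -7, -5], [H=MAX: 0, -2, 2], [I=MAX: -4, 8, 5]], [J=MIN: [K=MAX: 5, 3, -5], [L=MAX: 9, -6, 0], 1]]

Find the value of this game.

C (MAX): max(-3, 5, -9) = 5
D (MAX): max(-8, -8, 9) = 9
E (MAX): max(-9, 2, 4) = 4
B (MIN): min(5, 9, 4) = 4
G (MAX): max(3, -7, -5) = 3
H (MAX): max(0, -2, 2) = 2
I (MAX): max(-4, 8, 5) = 8
F (MIN): min(3, 2, 8) = 2
K (MAX): max(5, 3, -5) = 5
L (MAX): max(9, -6, 0) = 9
J (MIN): min(5, 9, 1) = 1
Root (MAX): max(4, 2, 1) = 4

4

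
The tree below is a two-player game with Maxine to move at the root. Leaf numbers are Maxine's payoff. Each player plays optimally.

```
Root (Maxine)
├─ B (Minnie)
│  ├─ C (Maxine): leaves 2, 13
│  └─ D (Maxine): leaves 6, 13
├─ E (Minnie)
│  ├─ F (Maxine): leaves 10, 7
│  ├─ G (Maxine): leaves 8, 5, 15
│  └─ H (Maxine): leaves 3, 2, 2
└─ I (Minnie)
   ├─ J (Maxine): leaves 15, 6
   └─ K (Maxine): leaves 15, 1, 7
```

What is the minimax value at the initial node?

C (Maxine): max(2, 13) = 13
D (Maxine): max(6, 13) = 13
B (Minnie): min(13, 13) = 13
F (Maxine): max(10, 7) = 10
G (Maxine): max(8, 5, 15) = 15
H (Maxine): max(3, 2, 2) = 3
E (Minnie): min(10, 15, 3) = 3
J (Maxine): max(15, 6) = 15
K (Maxine): max(15, 1, 7) = 15
I (Minnie): min(15, 15) = 15
Root (Maxine): max(13, 3, 15) = 15

15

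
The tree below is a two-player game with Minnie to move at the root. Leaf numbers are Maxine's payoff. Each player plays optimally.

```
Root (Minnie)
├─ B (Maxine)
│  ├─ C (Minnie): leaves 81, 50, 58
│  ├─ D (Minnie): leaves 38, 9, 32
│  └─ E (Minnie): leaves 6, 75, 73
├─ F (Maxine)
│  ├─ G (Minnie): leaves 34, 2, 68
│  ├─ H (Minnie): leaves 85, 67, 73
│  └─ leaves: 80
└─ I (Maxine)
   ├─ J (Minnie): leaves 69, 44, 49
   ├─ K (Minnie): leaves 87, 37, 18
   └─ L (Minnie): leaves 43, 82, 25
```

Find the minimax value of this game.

C (Minnie): min(81, 50, 58) = 50
D (Minnie): min(38, 9, 32) = 9
E (Minnie): min(6, 75, 73) = 6
B (Maxine): max(50, 9, 6) = 50
G (Minnie): min(34, 2, 68) = 2
H (Minnie): min(85, 67, 73) = 67
F (Maxine): max(2, 67, 80) = 80
J (Minnie): min(69, 44, 49) = 44
K (Minnie): min(87, 37, 18) = 18
L (Minnie): min(43, 82, 25) = 25
I (Maxine): max(44, 18, 25) = 44
Root (Minnie): min(50, 80, 44) = 44

44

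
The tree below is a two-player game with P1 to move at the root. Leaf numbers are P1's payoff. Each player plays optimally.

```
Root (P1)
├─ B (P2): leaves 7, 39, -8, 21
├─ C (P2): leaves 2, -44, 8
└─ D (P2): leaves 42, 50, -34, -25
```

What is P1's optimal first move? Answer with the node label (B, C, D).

B

B (P2): min(7, 39, -8, 21) = -8
C (P2): min(2, -44, 8) = -44
D (P2): min(42, 50, -34, -25) = -34
Root (P1): max(-8, -44, -34) = -8
P1 picks the child with the highest value: B (value -8).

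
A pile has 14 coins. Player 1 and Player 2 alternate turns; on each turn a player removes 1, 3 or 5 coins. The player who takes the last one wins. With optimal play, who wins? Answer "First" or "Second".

Second

Positions where the player to move wins (W) vs loses (L):
i:   0  1  2  3  4  5  6  7  8  9 10 11 12 13 14
     L  W  L  W  L  W  L  W  L  W  L  W  L  W  L
Position 14 is L, so the second player wins.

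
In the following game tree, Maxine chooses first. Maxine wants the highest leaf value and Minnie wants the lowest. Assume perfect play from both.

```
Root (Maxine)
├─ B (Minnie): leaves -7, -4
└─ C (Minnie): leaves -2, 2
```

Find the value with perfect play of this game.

-2

B (Minnie): min(-7, -4) = -7
C (Minnie): min(-2, 2) = -2
Root (Maxine): max(-7, -2) = -2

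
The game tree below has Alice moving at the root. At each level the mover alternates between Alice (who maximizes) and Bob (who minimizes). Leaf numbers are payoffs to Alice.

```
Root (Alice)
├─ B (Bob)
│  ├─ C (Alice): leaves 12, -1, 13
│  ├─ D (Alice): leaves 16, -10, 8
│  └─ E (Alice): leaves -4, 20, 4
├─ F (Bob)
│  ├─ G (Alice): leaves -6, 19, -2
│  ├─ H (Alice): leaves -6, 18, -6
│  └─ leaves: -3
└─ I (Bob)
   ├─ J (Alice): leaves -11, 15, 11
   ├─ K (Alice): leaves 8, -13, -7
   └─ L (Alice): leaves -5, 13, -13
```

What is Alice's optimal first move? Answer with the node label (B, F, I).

B

C (Alice): max(12, -1, 13) = 13
D (Alice): max(16, -10, 8) = 16
E (Alice): max(-4, 20, 4) = 20
B (Bob): min(13, 16, 20) = 13
G (Alice): max(-6, 19, -2) = 19
H (Alice): max(-6, 18, -6) = 18
F (Bob): min(19, 18, -3) = -3
J (Alice): max(-11, 15, 11) = 15
K (Alice): max(8, -13, -7) = 8
L (Alice): max(-5, 13, -13) = 13
I (Bob): min(15, 8, 13) = 8
Root (Alice): max(13, -3, 8) = 13
Alice picks the child with the highest value: B (value 13).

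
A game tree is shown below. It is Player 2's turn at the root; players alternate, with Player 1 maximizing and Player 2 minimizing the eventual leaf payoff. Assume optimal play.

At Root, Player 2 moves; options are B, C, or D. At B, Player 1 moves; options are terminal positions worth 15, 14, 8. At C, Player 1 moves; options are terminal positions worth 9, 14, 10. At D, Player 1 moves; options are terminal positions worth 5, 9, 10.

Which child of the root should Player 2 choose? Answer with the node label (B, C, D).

D

B (Player 1): max(15, 14, 8) = 15
C (Player 1): max(9, 14, 10) = 14
D (Player 1): max(5, 9, 10) = 10
Root (Player 2): min(15, 14, 10) = 10
Player 2 picks the child with the lowest value: D (value 10).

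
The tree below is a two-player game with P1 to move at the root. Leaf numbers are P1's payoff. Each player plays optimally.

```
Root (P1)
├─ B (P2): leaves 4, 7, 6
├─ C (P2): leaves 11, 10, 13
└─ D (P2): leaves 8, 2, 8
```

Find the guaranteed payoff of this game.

B (P2): min(4, 7, 6) = 4
C (P2): min(11, 10, 13) = 10
D (P2): min(8, 2, 8) = 2
Root (P1): max(4, 10, 2) = 10

10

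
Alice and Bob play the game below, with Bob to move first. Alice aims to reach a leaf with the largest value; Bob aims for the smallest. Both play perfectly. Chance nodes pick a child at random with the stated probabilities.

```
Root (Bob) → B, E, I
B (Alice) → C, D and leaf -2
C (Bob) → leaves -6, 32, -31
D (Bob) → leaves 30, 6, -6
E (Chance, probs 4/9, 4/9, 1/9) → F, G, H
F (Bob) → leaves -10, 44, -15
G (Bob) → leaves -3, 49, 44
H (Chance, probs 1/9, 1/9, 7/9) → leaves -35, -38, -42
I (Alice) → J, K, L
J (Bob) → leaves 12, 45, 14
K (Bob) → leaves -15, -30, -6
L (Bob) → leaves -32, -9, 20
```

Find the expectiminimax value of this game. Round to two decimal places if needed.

C (Bob): min(-6, 32, -31) = -31
D (Bob): min(30, 6, -6) = -6
B (Alice): max(-31, -6, -2) = -2
F (Bob): min(-10, 44, -15) = -15
G (Bob): min(-3, 49, 44) = -3
H (Chance): 1/9·-35 + 1/9·-38 + 7/9·-42 = -40.78
E (Chance): 4/9·-15 + 4/9·-3 + 1/9·-40.78 = -12.53
J (Bob): min(12, 45, 14) = 12
K (Bob): min(-15, -30, -6) = -30
L (Bob): min(-32, -9, 20) = -32
I (Alice): max(12, -30, -32) = 12
Root (Bob): min(-2, -12.53, 12) = -12.53

-12.53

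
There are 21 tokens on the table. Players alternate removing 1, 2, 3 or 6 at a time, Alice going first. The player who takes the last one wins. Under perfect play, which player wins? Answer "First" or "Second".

First

i:   0  1  2  3  4  5  6  7  8  9 10 11 12 13 14 15 16 17 18 19 20 21
     L  W  W  W  L  W  W  W  L  W  W  W  L  W  W  W  L  W  W  W  L  W
Position 21 is W, so the first player wins.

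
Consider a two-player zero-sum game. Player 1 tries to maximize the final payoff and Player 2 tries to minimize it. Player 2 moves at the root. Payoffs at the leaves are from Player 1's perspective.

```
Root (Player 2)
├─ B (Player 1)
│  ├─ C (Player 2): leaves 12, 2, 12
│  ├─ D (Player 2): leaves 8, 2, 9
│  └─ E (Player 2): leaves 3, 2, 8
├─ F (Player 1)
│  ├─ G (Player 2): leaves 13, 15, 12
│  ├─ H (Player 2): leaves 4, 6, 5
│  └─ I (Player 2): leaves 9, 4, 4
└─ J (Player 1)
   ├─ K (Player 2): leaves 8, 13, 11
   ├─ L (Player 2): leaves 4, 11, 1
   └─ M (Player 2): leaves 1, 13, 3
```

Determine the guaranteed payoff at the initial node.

2

C (Player 2): min(12, 2, 12) = 2
D (Player 2): min(8, 2, 9) = 2
E (Player 2): min(3, 2, 8) = 2
B (Player 1): max(2, 2, 2) = 2
G (Player 2): min(13, 15, 12) = 12
H (Player 2): min(4, 6, 5) = 4
I (Player 2): min(9, 4, 4) = 4
F (Player 1): max(12, 4, 4) = 12
K (Player 2): min(8, 13, 11) = 8
L (Player 2): min(4, 11, 1) = 1
M (Player 2): min(1, 13, 3) = 1
J (Player 1): max(8, 1, 1) = 8
Root (Player 2): min(2, 12, 8) = 2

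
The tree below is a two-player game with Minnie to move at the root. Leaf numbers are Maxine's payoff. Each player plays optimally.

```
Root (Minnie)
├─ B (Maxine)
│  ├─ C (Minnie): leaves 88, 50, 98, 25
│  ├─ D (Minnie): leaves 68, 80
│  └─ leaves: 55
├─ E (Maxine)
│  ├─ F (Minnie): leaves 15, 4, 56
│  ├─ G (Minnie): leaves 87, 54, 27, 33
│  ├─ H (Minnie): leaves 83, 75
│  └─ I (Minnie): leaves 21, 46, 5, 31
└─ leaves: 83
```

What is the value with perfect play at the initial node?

C (Minnie): min(88, 50, 98, 25) = 25
D (Minnie): min(68, 80) = 68
B (Maxine): max(25, 68, 55) = 68
F (Minnie): min(15, 4, 56) = 4
G (Minnie): min(87, 54, 27, 33) = 27
H (Minnie): min(83, 75) = 75
I (Minnie): min(21, 46, 5, 31) = 5
E (Maxine): max(4, 27, 75, 5) = 75
Root (Minnie): min(68, 75, 83) = 68

68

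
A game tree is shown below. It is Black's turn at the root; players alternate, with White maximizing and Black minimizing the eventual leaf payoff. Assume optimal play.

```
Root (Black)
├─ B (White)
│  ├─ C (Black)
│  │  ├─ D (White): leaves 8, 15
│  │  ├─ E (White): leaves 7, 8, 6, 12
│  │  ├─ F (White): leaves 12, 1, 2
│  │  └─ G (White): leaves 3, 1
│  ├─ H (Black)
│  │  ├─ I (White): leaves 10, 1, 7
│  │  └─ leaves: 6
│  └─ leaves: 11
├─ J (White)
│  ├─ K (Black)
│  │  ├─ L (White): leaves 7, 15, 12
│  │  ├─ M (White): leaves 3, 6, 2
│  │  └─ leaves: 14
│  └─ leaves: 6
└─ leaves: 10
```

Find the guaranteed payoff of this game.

6

D (White): max(8, 15) = 15
E (White): max(7, 8, 6, 12) = 12
F (White): max(12, 1, 2) = 12
G (White): max(3, 1) = 3
C (Black): min(15, 12, 12, 3) = 3
I (White): max(10, 1, 7) = 10
H (Black): min(10, 6) = 6
B (White): max(3, 6, 11) = 11
L (White): max(7, 15, 12) = 15
M (White): max(3, 6, 2) = 6
K (Black): min(15, 6, 14) = 6
J (White): max(6, 6) = 6
Root (Black): min(11, 6, 10) = 6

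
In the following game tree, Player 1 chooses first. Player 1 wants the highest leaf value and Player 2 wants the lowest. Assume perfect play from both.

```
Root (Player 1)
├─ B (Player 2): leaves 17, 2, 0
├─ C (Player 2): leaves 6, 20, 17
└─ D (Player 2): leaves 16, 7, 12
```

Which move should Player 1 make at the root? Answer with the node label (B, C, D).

D

B (Player 2): min(17, 2, 0) = 0
C (Player 2): min(6, 20, 17) = 6
D (Player 2): min(16, 7, 12) = 7
Root (Player 1): max(0, 6, 7) = 7
Player 1 picks the child with the highest value: D (value 7).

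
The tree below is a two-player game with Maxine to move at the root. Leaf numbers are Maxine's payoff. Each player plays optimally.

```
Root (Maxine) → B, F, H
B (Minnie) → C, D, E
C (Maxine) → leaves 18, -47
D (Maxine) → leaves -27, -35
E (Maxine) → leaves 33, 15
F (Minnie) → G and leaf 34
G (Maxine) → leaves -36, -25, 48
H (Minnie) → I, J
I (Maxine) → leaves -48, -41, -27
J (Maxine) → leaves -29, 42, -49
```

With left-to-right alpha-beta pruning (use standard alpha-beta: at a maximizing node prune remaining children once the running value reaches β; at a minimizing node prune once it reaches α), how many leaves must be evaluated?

C [α=-∞,β=+∞]: v=18
D [α=-∞,β=18]: v=-27
E [α=-∞,β=-27]: v=33 after child 1 ≥ β → β-cutoff, skip 1
B [α=-∞,β=+∞]: v=-27
G [α=-27,β=+∞]: v=48
F [α=-27,β=+∞]: v=34
I [α=34,β=+∞]: v=-27
H [α=34,β=+∞]: v=-27 after child 1 ≤ α → α-cutoff, skip 1
Root [α=-∞,β=+∞]: v=34
Leaves evaluated: 12 of 16.

12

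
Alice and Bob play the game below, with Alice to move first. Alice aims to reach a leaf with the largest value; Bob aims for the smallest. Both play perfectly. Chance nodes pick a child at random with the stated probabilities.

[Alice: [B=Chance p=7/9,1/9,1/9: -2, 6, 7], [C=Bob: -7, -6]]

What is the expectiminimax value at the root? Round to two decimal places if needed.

-0.11

B (Chance): 7/9·-2 + 1/9·6 + 1/9·7 = -0.11
C (Bob): min(-7, -6) = -7
Root (Alice): max(-0.11, -7) = -0.11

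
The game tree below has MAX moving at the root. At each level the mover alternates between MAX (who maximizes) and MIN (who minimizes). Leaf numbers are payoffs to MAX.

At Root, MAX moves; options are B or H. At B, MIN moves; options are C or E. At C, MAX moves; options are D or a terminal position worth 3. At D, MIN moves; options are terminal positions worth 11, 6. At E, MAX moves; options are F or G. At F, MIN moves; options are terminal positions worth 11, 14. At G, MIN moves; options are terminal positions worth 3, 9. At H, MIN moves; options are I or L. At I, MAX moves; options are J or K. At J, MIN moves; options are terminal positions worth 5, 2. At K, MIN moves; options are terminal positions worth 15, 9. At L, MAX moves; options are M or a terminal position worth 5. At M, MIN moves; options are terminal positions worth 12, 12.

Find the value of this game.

9

D (MIN): min(11, 6) = 6
C (MAX): max(6, 3) = 6
F (MIN): min(11, 14) = 11
G (MIN): min(3, 9) = 3
E (MAX): max(11, 3) = 11
B (MIN): min(6, 11) = 6
J (MIN): min(5, 2) = 2
K (MIN): min(15, 9) = 9
I (MAX): max(2, 9) = 9
M (MIN): min(12, 12) = 12
L (MAX): max(12, 5) = 12
H (MIN): min(9, 12) = 9
Root (MAX): max(6, 9) = 9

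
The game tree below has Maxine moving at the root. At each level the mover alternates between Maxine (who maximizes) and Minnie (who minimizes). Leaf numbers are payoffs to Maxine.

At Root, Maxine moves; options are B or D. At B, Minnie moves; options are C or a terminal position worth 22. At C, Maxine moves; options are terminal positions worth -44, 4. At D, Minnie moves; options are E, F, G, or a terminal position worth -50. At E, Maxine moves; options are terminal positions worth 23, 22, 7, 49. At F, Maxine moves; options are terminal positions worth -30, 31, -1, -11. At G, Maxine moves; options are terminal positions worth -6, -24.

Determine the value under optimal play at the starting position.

4

C (Maxine): max(-44, 4) = 4
B (Minnie): min(4, 22) = 4
E (Maxine): max(23, 22, 7, 49) = 49
F (Maxine): max(-30, 31, -1, -11) = 31
G (Maxine): max(-6, -24) = -6
D (Minnie): min(49, 31, -6, -50) = -50
Root (Maxine): max(4, -50) = 4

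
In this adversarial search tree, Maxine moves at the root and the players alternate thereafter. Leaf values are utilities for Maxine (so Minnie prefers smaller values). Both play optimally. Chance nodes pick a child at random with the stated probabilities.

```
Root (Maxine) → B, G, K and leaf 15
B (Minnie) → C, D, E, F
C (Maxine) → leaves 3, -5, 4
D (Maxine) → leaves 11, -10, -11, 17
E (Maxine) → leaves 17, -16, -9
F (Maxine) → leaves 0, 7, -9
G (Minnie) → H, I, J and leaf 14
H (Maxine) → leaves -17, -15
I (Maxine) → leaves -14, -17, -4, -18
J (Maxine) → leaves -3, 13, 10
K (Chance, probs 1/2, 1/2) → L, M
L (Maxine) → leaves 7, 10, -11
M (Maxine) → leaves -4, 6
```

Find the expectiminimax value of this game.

C (Maxine): max(3, -5, 4) = 4
D (Maxine): max(11, -10, -11, 17) = 17
E (Maxine): max(17, -16, -9) = 17
F (Maxine): max(0, 7, -9) = 7
B (Minnie): min(4, 17, 17, 7) = 4
H (Maxine): max(-17, -15) = -15
I (Maxine): max(-14, -17, -4, -18) = -4
J (Maxine): max(-3, 13, 10) = 13
G (Minnie): min(-15, -4, 13, 14) = -15
L (Maxine): max(7, 10, -11) = 10
M (Maxine): max(-4, 6) = 6
K (Chance): 1/2·10 + 1/2·6 = 8
Root (Maxine): max(4, -15, 8, 15) = 15

15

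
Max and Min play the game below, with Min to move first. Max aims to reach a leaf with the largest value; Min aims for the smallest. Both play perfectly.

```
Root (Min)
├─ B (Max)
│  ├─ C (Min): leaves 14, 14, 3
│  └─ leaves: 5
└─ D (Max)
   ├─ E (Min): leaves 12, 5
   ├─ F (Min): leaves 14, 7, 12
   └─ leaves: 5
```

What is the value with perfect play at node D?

E: min(12, 5) = 5
F: min(14, 7, 12) = 7
D: max(5, 7, 5) = 7

7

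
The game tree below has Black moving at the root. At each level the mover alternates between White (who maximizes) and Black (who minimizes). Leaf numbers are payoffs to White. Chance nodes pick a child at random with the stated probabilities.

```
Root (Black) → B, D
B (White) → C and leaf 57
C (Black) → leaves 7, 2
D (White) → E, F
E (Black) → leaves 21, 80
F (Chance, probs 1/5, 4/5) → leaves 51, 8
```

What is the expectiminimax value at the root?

21

C (Black): min(7, 2) = 2
B (White): max(2, 57) = 57
E (Black): min(21, 80) = 21
F (Chance): 1/5·51 + 4/5·8 = 16.6
D (White): max(21, 16.6) = 21
Root (Black): min(57, 21) = 21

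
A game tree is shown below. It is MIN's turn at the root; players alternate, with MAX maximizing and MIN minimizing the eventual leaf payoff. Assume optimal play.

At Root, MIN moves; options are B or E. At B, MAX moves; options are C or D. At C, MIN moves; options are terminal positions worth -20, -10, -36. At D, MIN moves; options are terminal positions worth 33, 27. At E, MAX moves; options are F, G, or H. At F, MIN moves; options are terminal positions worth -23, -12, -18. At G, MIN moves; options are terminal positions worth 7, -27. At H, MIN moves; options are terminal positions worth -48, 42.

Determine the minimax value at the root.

-23

C (MIN): min(-20, -10, -36) = -36
D (MIN): min(33, 27) = 27
B (MAX): max(-36, 27) = 27
F (MIN): min(-23, -12, -18) = -23
G (MIN): min(7, -27) = -27
H (MIN): min(-48, 42) = -48
E (MAX): max(-23, -27, -48) = -23
Root (MIN): min(27, -23) = -23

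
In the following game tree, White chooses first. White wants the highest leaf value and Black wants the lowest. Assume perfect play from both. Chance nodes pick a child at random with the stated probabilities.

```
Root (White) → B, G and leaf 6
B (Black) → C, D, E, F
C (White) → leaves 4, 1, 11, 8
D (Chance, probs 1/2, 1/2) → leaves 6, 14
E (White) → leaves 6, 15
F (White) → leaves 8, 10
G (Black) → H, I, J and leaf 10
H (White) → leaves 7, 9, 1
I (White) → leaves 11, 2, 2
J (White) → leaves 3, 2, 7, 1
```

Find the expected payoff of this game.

10

C (White): max(4, 1, 11, 8) = 11
D (Chance): 1/2·6 + 1/2·14 = 10
E (White): max(6, 15) = 15
F (White): max(8, 10) = 10
B (Black): min(11, 10, 15, 10) = 10
H (White): max(7, 9, 1) = 9
I (White): max(11, 2, 2) = 11
J (White): max(3, 2, 7, 1) = 7
G (Black): min(9, 11, 7, 10) = 7
Root (White): max(10, 7, 6) = 10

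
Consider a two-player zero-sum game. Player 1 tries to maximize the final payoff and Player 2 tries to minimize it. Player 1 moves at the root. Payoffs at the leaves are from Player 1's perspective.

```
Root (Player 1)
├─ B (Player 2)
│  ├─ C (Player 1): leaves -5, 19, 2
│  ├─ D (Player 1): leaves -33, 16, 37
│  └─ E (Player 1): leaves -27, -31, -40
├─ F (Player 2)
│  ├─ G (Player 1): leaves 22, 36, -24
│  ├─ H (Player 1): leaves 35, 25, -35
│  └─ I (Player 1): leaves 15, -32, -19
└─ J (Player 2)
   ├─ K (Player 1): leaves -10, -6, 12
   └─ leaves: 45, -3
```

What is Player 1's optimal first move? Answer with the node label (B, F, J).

C (Player 1): max(-5, 19, 2) = 19
D (Player 1): max(-33, 16, 37) = 37
E (Player 1): max(-27, -31, -40) = -27
B (Player 2): min(19, 37, -27) = -27
G (Player 1): max(22, 36, -24) = 36
H (Player 1): max(35, 25, -35) = 35
I (Player 1): max(15, -32, -19) = 15
F (Player 2): min(36, 35, 15) = 15
K (Player 1): max(-10, -6, 12) = 12
J (Player 2): min(12, 45, -3) = -3
Root (Player 1): max(-27, 15, -3) = 15
Player 1 picks the child with the highest value: F (value 15).

F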